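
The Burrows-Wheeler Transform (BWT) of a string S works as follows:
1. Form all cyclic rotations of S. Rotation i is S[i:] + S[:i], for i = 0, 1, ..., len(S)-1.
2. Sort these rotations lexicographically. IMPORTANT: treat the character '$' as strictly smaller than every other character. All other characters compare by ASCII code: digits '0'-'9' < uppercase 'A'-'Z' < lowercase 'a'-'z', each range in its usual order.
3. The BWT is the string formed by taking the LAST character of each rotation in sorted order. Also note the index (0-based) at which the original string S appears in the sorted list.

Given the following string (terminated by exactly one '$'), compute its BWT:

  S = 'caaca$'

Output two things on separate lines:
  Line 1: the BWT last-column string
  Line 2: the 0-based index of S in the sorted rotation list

All 6 rotations (rotation i = S[i:]+S[:i]):
  rot[0] = caaca$
  rot[1] = aaca$c
  rot[2] = aca$ca
  rot[3] = ca$caa
  rot[4] = a$caac
  rot[5] = $caaca
Sorted (with $ < everything):
  sorted[0] = $caaca  (last char: 'a')
  sorted[1] = a$caac  (last char: 'c')
  sorted[2] = aaca$c  (last char: 'c')
  sorted[3] = aca$ca  (last char: 'a')
  sorted[4] = ca$caa  (last char: 'a')
  sorted[5] = caaca$  (last char: '$')
Last column: accaa$
Original string S is at sorted index 5

Answer: accaa$
5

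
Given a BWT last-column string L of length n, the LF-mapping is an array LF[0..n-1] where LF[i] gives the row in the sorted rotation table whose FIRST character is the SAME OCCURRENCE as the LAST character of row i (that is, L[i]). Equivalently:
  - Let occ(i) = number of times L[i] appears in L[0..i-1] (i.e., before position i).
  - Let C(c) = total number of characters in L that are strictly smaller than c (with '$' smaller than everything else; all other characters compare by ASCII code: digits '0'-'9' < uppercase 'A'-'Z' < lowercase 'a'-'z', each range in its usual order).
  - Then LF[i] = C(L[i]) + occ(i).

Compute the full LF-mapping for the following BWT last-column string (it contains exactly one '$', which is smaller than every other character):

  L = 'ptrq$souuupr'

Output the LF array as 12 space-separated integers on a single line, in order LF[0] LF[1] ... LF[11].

Char counts: '$':1, 'o':1, 'p':2, 'q':1, 'r':2, 's':1, 't':1, 'u':3
C (first-col start): C('$')=0, C('o')=1, C('p')=2, C('q')=4, C('r')=5, C('s')=7, C('t')=8, C('u')=9
L[0]='p': occ=0, LF[0]=C('p')+0=2+0=2
L[1]='t': occ=0, LF[1]=C('t')+0=8+0=8
L[2]='r': occ=0, LF[2]=C('r')+0=5+0=5
L[3]='q': occ=0, LF[3]=C('q')+0=4+0=4
L[4]='$': occ=0, LF[4]=C('$')+0=0+0=0
L[5]='s': occ=0, LF[5]=C('s')+0=7+0=7
L[6]='o': occ=0, LF[6]=C('o')+0=1+0=1
L[7]='u': occ=0, LF[7]=C('u')+0=9+0=9
L[8]='u': occ=1, LF[8]=C('u')+1=9+1=10
L[9]='u': occ=2, LF[9]=C('u')+2=9+2=11
L[10]='p': occ=1, LF[10]=C('p')+1=2+1=3
L[11]='r': occ=1, LF[11]=C('r')+1=5+1=6

Answer: 2 8 5 4 0 7 1 9 10 11 3 6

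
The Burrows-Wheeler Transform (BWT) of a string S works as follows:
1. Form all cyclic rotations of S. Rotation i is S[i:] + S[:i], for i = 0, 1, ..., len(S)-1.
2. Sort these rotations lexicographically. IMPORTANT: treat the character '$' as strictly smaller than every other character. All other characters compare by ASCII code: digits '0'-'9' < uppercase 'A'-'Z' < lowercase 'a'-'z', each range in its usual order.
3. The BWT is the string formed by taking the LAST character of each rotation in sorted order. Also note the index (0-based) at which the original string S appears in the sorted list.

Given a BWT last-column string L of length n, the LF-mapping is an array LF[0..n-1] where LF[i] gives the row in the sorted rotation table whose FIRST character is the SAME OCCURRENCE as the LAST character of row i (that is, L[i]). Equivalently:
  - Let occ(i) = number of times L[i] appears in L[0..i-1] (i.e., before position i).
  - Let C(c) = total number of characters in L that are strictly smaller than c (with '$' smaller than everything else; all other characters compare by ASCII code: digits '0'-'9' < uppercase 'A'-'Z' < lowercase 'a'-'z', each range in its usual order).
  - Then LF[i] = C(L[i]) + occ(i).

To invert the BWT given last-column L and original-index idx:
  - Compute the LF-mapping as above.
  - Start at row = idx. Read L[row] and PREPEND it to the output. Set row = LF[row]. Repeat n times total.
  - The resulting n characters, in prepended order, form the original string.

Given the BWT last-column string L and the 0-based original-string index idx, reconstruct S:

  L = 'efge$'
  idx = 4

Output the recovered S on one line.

LF mapping: 1 3 4 2 0
Walk LF starting at row 4, prepending L[row]:
  step 1: row=4, L[4]='$', prepend. Next row=LF[4]=0
  step 2: row=0, L[0]='e', prepend. Next row=LF[0]=1
  step 3: row=1, L[1]='f', prepend. Next row=LF[1]=3
  step 4: row=3, L[3]='e', prepend. Next row=LF[3]=2
  step 5: row=2, L[2]='g', prepend. Next row=LF[2]=4
Reversed output: gefe$

Answer: gefe$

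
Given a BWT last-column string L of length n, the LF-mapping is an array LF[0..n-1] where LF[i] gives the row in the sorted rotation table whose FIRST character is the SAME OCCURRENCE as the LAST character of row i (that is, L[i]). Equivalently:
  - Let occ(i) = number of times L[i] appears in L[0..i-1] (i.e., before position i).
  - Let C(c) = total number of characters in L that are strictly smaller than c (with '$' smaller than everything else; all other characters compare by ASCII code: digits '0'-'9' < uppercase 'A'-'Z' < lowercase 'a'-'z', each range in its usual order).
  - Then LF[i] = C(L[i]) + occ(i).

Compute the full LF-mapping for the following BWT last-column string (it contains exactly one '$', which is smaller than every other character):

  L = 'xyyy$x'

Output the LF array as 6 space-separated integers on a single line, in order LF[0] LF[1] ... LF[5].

Char counts: '$':1, 'x':2, 'y':3
C (first-col start): C('$')=0, C('x')=1, C('y')=3
L[0]='x': occ=0, LF[0]=C('x')+0=1+0=1
L[1]='y': occ=0, LF[1]=C('y')+0=3+0=3
L[2]='y': occ=1, LF[2]=C('y')+1=3+1=4
L[3]='y': occ=2, LF[3]=C('y')+2=3+2=5
L[4]='$': occ=0, LF[4]=C('$')+0=0+0=0
L[5]='x': occ=1, LF[5]=C('x')+1=1+1=2

Answer: 1 3 4 5 0 2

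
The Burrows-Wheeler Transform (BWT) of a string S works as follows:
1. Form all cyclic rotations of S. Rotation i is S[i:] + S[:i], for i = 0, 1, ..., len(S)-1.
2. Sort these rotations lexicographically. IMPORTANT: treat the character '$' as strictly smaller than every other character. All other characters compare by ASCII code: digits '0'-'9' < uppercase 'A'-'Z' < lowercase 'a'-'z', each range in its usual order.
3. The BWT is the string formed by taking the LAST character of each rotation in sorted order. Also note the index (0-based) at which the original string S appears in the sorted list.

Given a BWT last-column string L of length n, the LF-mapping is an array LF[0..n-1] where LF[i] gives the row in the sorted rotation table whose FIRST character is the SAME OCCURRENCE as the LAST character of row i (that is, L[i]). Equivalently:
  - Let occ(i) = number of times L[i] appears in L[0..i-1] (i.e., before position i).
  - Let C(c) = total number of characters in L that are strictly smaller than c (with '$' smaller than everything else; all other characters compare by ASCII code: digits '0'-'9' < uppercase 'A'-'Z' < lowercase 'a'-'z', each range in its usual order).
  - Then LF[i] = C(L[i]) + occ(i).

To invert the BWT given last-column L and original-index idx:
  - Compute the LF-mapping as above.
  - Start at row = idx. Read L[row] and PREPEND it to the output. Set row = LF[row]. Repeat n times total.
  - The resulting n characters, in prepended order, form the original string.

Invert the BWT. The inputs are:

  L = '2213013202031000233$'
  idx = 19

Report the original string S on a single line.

LF mapping: 10 11 7 15 1 8 16 12 2 13 3 17 9 4 5 6 14 18 19 0
Walk LF starting at row 19, prepending L[row]:
  step 1: row=19, L[19]='$', prepend. Next row=LF[19]=0
  step 2: row=0, L[0]='2', prepend. Next row=LF[0]=10
  step 3: row=10, L[10]='0', prepend. Next row=LF[10]=3
  step 4: row=3, L[3]='3', prepend. Next row=LF[3]=15
  step 5: row=15, L[15]='0', prepend. Next row=LF[15]=6
  step 6: row=6, L[6]='3', prepend. Next row=LF[6]=16
  step 7: row=16, L[16]='2', prepend. Next row=LF[16]=14
  step 8: row=14, L[14]='0', prepend. Next row=LF[14]=5
  step 9: row=5, L[5]='1', prepend. Next row=LF[5]=8
  step 10: row=8, L[8]='0', prepend. Next row=LF[8]=2
  step 11: row=2, L[2]='1', prepend. Next row=LF[2]=7
  step 12: row=7, L[7]='2', prepend. Next row=LF[7]=12
  step 13: row=12, L[12]='1', prepend. Next row=LF[12]=9
  step 14: row=9, L[9]='2', prepend. Next row=LF[9]=13
  step 15: row=13, L[13]='0', prepend. Next row=LF[13]=4
  step 16: row=4, L[4]='0', prepend. Next row=LF[4]=1
  step 17: row=1, L[1]='2', prepend. Next row=LF[1]=11
  step 18: row=11, L[11]='3', prepend. Next row=LF[11]=17
  step 19: row=17, L[17]='3', prepend. Next row=LF[17]=18
  step 20: row=18, L[18]='3', prepend. Next row=LF[18]=19
Reversed output: 3332002121010230302$

Answer: 3332002121010230302$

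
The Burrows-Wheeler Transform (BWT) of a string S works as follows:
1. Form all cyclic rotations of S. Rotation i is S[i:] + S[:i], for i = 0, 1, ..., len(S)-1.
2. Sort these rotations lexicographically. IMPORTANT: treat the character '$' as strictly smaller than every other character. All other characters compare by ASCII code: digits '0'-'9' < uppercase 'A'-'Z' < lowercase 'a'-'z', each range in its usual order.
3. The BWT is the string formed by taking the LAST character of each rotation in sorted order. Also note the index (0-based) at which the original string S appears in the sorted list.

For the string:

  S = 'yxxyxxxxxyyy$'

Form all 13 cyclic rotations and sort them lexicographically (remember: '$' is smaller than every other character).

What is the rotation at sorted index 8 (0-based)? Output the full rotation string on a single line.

Answer: y$yxxyxxxxxyy

Derivation:
All 13 rotations (rotation i = S[i:]+S[:i]):
  rot[0] = yxxyxxxxxyyy$
  rot[1] = xxyxxxxxyyy$y
  rot[2] = xyxxxxxyyy$yx
  rot[3] = yxxxxxyyy$yxx
  rot[4] = xxxxxyyy$yxxy
  rot[5] = xxxxyyy$yxxyx
  rot[6] = xxxyyy$yxxyxx
  rot[7] = xxyyy$yxxyxxx
  rot[8] = xyyy$yxxyxxxx
  rot[9] = yyy$yxxyxxxxx
  rot[10] = yy$yxxyxxxxxy
  rot[11] = y$yxxyxxxxxyy
  rot[12] = $yxxyxxxxxyyy
Sorted (with $ < everything):
  sorted[0] = $yxxyxxxxxyyy
  sorted[1] = xxxxxyyy$yxxy
  sorted[2] = xxxxyyy$yxxyx
  sorted[3] = xxxyyy$yxxyxx
  sorted[4] = xxyxxxxxyyy$y
  sorted[5] = xxyyy$yxxyxxx
  sorted[6] = xyxxxxxyyy$yx
  sorted[7] = xyyy$yxxyxxxx
  sorted[8] = y$yxxyxxxxxyy
  sorted[9] = yxxxxxyyy$yxx
  sorted[10] = yxxyxxxxxyyy$
  sorted[11] = yy$yxxyxxxxxy
  sorted[12] = yyy$yxxyxxxxx
sorted[8] = y$yxxyxxxxxyy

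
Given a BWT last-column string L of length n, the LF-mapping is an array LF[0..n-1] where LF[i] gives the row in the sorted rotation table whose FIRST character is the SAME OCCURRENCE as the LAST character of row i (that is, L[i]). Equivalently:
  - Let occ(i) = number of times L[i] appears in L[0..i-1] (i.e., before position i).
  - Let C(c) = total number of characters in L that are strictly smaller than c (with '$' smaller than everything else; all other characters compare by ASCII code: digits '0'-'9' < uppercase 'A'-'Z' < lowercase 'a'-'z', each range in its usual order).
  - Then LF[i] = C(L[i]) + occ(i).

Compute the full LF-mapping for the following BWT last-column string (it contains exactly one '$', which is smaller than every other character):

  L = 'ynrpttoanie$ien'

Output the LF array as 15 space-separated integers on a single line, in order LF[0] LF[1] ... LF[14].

Answer: 14 6 11 10 12 13 9 1 7 4 2 0 5 3 8

Derivation:
Char counts: '$':1, 'a':1, 'e':2, 'i':2, 'n':3, 'o':1, 'p':1, 'r':1, 't':2, 'y':1
C (first-col start): C('$')=0, C('a')=1, C('e')=2, C('i')=4, C('n')=6, C('o')=9, C('p')=10, C('r')=11, C('t')=12, C('y')=14
L[0]='y': occ=0, LF[0]=C('y')+0=14+0=14
L[1]='n': occ=0, LF[1]=C('n')+0=6+0=6
L[2]='r': occ=0, LF[2]=C('r')+0=11+0=11
L[3]='p': occ=0, LF[3]=C('p')+0=10+0=10
L[4]='t': occ=0, LF[4]=C('t')+0=12+0=12
L[5]='t': occ=1, LF[5]=C('t')+1=12+1=13
L[6]='o': occ=0, LF[6]=C('o')+0=9+0=9
L[7]='a': occ=0, LF[7]=C('a')+0=1+0=1
L[8]='n': occ=1, LF[8]=C('n')+1=6+1=7
L[9]='i': occ=0, LF[9]=C('i')+0=4+0=4
L[10]='e': occ=0, LF[10]=C('e')+0=2+0=2
L[11]='$': occ=0, LF[11]=C('$')+0=0+0=0
L[12]='i': occ=1, LF[12]=C('i')+1=4+1=5
L[13]='e': occ=1, LF[13]=C('e')+1=2+1=3
L[14]='n': occ=2, LF[14]=C('n')+2=6+2=8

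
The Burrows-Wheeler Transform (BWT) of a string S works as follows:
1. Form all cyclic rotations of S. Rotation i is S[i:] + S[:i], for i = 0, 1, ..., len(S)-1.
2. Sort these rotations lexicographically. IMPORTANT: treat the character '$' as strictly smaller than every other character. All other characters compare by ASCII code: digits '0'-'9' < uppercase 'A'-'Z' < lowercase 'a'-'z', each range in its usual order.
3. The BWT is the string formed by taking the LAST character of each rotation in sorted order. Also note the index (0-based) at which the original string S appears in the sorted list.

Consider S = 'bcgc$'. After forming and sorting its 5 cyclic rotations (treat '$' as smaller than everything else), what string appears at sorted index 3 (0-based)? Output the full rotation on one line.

Answer: cgc$b

Derivation:
All 5 rotations (rotation i = S[i:]+S[:i]):
  rot[0] = bcgc$
  rot[1] = cgc$b
  rot[2] = gc$bc
  rot[3] = c$bcg
  rot[4] = $bcgc
Sorted (with $ < everything):
  sorted[0] = $bcgc
  sorted[1] = bcgc$
  sorted[2] = c$bcg
  sorted[3] = cgc$b
  sorted[4] = gc$bc
sorted[3] = cgc$b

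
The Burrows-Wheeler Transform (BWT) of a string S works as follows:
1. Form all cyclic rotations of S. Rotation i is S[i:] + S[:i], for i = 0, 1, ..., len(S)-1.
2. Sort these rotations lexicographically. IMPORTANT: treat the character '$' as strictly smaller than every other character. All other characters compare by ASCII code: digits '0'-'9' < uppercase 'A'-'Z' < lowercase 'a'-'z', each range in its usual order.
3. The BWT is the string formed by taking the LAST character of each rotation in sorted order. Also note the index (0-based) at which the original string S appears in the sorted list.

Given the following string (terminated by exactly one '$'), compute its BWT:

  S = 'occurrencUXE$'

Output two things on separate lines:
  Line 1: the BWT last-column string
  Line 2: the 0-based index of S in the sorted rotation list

All 13 rotations (rotation i = S[i:]+S[:i]):
  rot[0] = occurrencUXE$
  rot[1] = ccurrencUXE$o
  rot[2] = currencUXE$oc
  rot[3] = urrencUXE$occ
  rot[4] = rrencUXE$occu
  rot[5] = rencUXE$occur
  rot[6] = encUXE$occurr
  rot[7] = ncUXE$occurre
  rot[8] = cUXE$occurren
  rot[9] = UXE$occurrenc
  rot[10] = XE$occurrencU
  rot[11] = E$occurrencUX
  rot[12] = $occurrencUXE
Sorted (with $ < everything):
  sorted[0] = $occurrencUXE  (last char: 'E')
  sorted[1] = E$occurrencUX  (last char: 'X')
  sorted[2] = UXE$occurrenc  (last char: 'c')
  sorted[3] = XE$occurrencU  (last char: 'U')
  sorted[4] = cUXE$occurren  (last char: 'n')
  sorted[5] = ccurrencUXE$o  (last char: 'o')
  sorted[6] = currencUXE$oc  (last char: 'c')
  sorted[7] = encUXE$occurr  (last char: 'r')
  sorted[8] = ncUXE$occurre  (last char: 'e')
  sorted[9] = occurrencUXE$  (last char: '$')
  sorted[10] = rencUXE$occur  (last char: 'r')
  sorted[11] = rrencUXE$occu  (last char: 'u')
  sorted[12] = urrencUXE$occ  (last char: 'c')
Last column: EXcUnocre$ruc
Original string S is at sorted index 9

Answer: EXcUnocre$ruc
9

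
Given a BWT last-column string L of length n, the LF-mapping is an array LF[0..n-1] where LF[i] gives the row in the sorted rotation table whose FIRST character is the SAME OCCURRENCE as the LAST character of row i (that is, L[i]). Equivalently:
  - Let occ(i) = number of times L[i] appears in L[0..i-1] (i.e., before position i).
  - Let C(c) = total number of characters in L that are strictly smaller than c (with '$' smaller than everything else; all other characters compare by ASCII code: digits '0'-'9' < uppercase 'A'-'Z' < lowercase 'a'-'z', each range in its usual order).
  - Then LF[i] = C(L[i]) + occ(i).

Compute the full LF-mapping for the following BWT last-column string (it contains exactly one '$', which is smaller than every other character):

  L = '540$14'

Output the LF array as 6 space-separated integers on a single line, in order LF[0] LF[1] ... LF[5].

Answer: 5 3 1 0 2 4

Derivation:
Char counts: '$':1, '0':1, '1':1, '4':2, '5':1
C (first-col start): C('$')=0, C('0')=1, C('1')=2, C('4')=3, C('5')=5
L[0]='5': occ=0, LF[0]=C('5')+0=5+0=5
L[1]='4': occ=0, LF[1]=C('4')+0=3+0=3
L[2]='0': occ=0, LF[2]=C('0')+0=1+0=1
L[3]='$': occ=0, LF[3]=C('$')+0=0+0=0
L[4]='1': occ=0, LF[4]=C('1')+0=2+0=2
L[5]='4': occ=1, LF[5]=C('4')+1=3+1=4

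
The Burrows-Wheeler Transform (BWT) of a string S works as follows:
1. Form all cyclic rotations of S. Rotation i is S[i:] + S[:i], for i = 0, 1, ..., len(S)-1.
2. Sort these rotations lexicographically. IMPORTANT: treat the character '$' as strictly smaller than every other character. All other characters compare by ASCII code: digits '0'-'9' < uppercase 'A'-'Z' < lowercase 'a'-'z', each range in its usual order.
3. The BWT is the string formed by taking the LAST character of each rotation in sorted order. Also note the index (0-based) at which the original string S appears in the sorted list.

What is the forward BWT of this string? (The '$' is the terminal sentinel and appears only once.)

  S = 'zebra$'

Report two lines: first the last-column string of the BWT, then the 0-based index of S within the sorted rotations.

All 6 rotations (rotation i = S[i:]+S[:i]):
  rot[0] = zebra$
  rot[1] = ebra$z
  rot[2] = bra$ze
  rot[3] = ra$zeb
  rot[4] = a$zebr
  rot[5] = $zebra
Sorted (with $ < everything):
  sorted[0] = $zebra  (last char: 'a')
  sorted[1] = a$zebr  (last char: 'r')
  sorted[2] = bra$ze  (last char: 'e')
  sorted[3] = ebra$z  (last char: 'z')
  sorted[4] = ra$zeb  (last char: 'b')
  sorted[5] = zebra$  (last char: '$')
Last column: arezb$
Original string S is at sorted index 5

Answer: arezb$
5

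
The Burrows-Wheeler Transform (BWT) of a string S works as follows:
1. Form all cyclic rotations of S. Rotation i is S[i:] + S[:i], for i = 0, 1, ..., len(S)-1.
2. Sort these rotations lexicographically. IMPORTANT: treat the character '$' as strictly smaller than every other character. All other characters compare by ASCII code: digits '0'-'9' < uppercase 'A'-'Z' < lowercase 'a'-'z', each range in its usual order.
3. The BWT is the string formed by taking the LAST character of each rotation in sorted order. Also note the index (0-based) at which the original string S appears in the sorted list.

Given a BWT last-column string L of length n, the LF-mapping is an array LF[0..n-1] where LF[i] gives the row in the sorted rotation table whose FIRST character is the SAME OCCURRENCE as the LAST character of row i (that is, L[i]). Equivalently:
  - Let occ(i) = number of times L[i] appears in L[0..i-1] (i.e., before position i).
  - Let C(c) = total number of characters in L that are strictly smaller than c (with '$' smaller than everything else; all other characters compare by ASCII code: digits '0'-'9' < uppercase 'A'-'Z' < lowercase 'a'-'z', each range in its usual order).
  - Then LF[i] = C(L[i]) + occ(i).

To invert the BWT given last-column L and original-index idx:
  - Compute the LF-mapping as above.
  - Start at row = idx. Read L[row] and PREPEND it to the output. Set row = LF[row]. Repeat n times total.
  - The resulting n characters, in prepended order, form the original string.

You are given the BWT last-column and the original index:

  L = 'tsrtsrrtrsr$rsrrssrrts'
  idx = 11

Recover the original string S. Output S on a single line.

Answer: srrrrtrrsrrsssttrssrt$

Derivation:
LF mapping: 18 11 1 19 12 2 3 20 4 13 5 0 6 14 7 8 15 16 9 10 21 17
Walk LF starting at row 11, prepending L[row]:
  step 1: row=11, L[11]='$', prepend. Next row=LF[11]=0
  step 2: row=0, L[0]='t', prepend. Next row=LF[0]=18
  step 3: row=18, L[18]='r', prepend. Next row=LF[18]=9
  step 4: row=9, L[9]='s', prepend. Next row=LF[9]=13
  step 5: row=13, L[13]='s', prepend. Next row=LF[13]=14
  step 6: row=14, L[14]='r', prepend. Next row=LF[14]=7
  step 7: row=7, L[7]='t', prepend. Next row=LF[7]=20
  step 8: row=20, L[20]='t', prepend. Next row=LF[20]=21
  step 9: row=21, L[21]='s', prepend. Next row=LF[21]=17
  step 10: row=17, L[17]='s', prepend. Next row=LF[17]=16
  step 11: row=16, L[16]='s', prepend. Next row=LF[16]=15
  step 12: row=15, L[15]='r', prepend. Next row=LF[15]=8
  step 13: row=8, L[8]='r', prepend. Next row=LF[8]=4
  step 14: row=4, L[4]='s', prepend. Next row=LF[4]=12
  step 15: row=12, L[12]='r', prepend. Next row=LF[12]=6
  step 16: row=6, L[6]='r', prepend. Next row=LF[6]=3
  step 17: row=3, L[3]='t', prepend. Next row=LF[3]=19
  step 18: row=19, L[19]='r', prepend. Next row=LF[19]=10
  step 19: row=10, L[10]='r', prepend. Next row=LF[10]=5
  step 20: row=5, L[5]='r', prepend. Next row=LF[5]=2
  step 21: row=2, L[2]='r', prepend. Next row=LF[2]=1
  step 22: row=1, L[1]='s', prepend. Next row=LF[1]=11
Reversed output: srrrrtrrsrrsssttrssrt$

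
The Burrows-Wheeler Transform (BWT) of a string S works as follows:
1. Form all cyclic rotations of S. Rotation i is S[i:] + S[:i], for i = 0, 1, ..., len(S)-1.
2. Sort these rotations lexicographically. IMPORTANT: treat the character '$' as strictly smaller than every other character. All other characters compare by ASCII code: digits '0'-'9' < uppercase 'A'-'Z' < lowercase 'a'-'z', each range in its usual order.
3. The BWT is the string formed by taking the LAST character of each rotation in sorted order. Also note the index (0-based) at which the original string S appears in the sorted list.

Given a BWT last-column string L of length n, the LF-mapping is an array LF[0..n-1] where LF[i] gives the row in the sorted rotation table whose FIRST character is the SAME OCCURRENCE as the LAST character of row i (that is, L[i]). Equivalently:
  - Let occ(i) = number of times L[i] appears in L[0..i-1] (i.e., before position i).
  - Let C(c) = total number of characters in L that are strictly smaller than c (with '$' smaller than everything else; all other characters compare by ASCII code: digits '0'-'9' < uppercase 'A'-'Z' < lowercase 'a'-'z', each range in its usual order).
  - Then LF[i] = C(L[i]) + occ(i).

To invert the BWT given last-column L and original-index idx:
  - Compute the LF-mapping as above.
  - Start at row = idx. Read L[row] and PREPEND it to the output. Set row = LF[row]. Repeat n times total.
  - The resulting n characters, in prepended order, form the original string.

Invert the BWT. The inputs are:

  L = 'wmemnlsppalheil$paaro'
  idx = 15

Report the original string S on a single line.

LF mapping: 20 11 4 12 13 8 19 15 16 1 9 6 5 7 10 0 17 2 3 18 14
Walk LF starting at row 15, prepending L[row]:
  step 1: row=15, L[15]='$', prepend. Next row=LF[15]=0
  step 2: row=0, L[0]='w', prepend. Next row=LF[0]=20
  step 3: row=20, L[20]='o', prepend. Next row=LF[20]=14
  step 4: row=14, L[14]='l', prepend. Next row=LF[14]=10
  step 5: row=10, L[10]='l', prepend. Next row=LF[10]=9
  step 6: row=9, L[9]='a', prepend. Next row=LF[9]=1
  step 7: row=1, L[1]='m', prepend. Next row=LF[1]=11
  step 8: row=11, L[11]='h', prepend. Next row=LF[11]=6
  step 9: row=6, L[6]='s', prepend. Next row=LF[6]=19
  step 10: row=19, L[19]='r', prepend. Next row=LF[19]=18
  step 11: row=18, L[18]='a', prepend. Next row=LF[18]=3
  step 12: row=3, L[3]='m', prepend. Next row=LF[3]=12
  step 13: row=12, L[12]='e', prepend. Next row=LF[12]=5
  step 14: row=5, L[5]='l', prepend. Next row=LF[5]=8
  step 15: row=8, L[8]='p', prepend. Next row=LF[8]=16
  step 16: row=16, L[16]='p', prepend. Next row=LF[16]=17
  step 17: row=17, L[17]='a', prepend. Next row=LF[17]=2
  step 18: row=2, L[2]='e', prepend. Next row=LF[2]=4
  step 19: row=4, L[4]='n', prepend. Next row=LF[4]=13
  step 20: row=13, L[13]='i', prepend. Next row=LF[13]=7
  step 21: row=7, L[7]='p', prepend. Next row=LF[7]=15
Reversed output: pineapplemarshmallow$

Answer: pineapplemarshmallow$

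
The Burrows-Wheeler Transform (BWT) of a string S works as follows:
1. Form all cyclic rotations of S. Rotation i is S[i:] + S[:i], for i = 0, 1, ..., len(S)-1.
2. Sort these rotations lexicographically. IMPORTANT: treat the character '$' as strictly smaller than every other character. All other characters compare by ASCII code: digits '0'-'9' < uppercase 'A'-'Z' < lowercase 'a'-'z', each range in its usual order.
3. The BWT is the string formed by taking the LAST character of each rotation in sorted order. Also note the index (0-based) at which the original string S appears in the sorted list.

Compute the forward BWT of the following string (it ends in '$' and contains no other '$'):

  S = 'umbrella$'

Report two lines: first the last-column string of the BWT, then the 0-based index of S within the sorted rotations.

All 9 rotations (rotation i = S[i:]+S[:i]):
  rot[0] = umbrella$
  rot[1] = mbrella$u
  rot[2] = brella$um
  rot[3] = rella$umb
  rot[4] = ella$umbr
  rot[5] = lla$umbre
  rot[6] = la$umbrel
  rot[7] = a$umbrell
  rot[8] = $umbrella
Sorted (with $ < everything):
  sorted[0] = $umbrella  (last char: 'a')
  sorted[1] = a$umbrell  (last char: 'l')
  sorted[2] = brella$um  (last char: 'm')
  sorted[3] = ella$umbr  (last char: 'r')
  sorted[4] = la$umbrel  (last char: 'l')
  sorted[5] = lla$umbre  (last char: 'e')
  sorted[6] = mbrella$u  (last char: 'u')
  sorted[7] = rella$umb  (last char: 'b')
  sorted[8] = umbrella$  (last char: '$')
Last column: almrleub$
Original string S is at sorted index 8

Answer: almrleub$
8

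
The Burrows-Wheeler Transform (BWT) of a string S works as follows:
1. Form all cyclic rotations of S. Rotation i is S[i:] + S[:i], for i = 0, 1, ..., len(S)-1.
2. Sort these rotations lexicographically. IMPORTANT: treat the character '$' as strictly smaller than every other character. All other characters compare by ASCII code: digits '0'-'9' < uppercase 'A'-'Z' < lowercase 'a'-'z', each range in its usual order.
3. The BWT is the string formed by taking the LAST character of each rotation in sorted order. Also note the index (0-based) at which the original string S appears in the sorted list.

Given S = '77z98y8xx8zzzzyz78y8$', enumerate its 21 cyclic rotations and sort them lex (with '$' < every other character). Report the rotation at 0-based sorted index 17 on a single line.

Answer: zyz78y8$77z98y8xx8zzz

Derivation:
All 21 rotations (rotation i = S[i:]+S[:i]):
  rot[0] = 77z98y8xx8zzzzyz78y8$
  rot[1] = 7z98y8xx8zzzzyz78y8$7
  rot[2] = z98y8xx8zzzzyz78y8$77
  rot[3] = 98y8xx8zzzzyz78y8$77z
  rot[4] = 8y8xx8zzzzyz78y8$77z9
  rot[5] = y8xx8zzzzyz78y8$77z98
  rot[6] = 8xx8zzzzyz78y8$77z98y
  rot[7] = xx8zzzzyz78y8$77z98y8
  rot[8] = x8zzzzyz78y8$77z98y8x
  rot[9] = 8zzzzyz78y8$77z98y8xx
  rot[10] = zzzzyz78y8$77z98y8xx8
  rot[11] = zzzyz78y8$77z98y8xx8z
  rot[12] = zzyz78y8$77z98y8xx8zz
  rot[13] = zyz78y8$77z98y8xx8zzz
  rot[14] = yz78y8$77z98y8xx8zzzz
  rot[15] = z78y8$77z98y8xx8zzzzy
  rot[16] = 78y8$77z98y8xx8zzzzyz
  rot[17] = 8y8$77z98y8xx8zzzzyz7
  rot[18] = y8$77z98y8xx8zzzzyz78
  rot[19] = 8$77z98y8xx8zzzzyz78y
  rot[20] = $77z98y8xx8zzzzyz78y8
Sorted (with $ < everything):
  sorted[0] = $77z98y8xx8zzzzyz78y8
  sorted[1] = 77z98y8xx8zzzzyz78y8$
  sorted[2] = 78y8$77z98y8xx8zzzzyz
  sorted[3] = 7z98y8xx8zzzzyz78y8$7
  sorted[4] = 8$77z98y8xx8zzzzyz78y
  sorted[5] = 8xx8zzzzyz78y8$77z98y
  sorted[6] = 8y8$77z98y8xx8zzzzyz7
  sorted[7] = 8y8xx8zzzzyz78y8$77z9
  sorted[8] = 8zzzzyz78y8$77z98y8xx
  sorted[9] = 98y8xx8zzzzyz78y8$77z
  sorted[10] = x8zzzzyz78y8$77z98y8x
  sorted[11] = xx8zzzzyz78y8$77z98y8
  sorted[12] = y8$77z98y8xx8zzzzyz78
  sorted[13] = y8xx8zzzzyz78y8$77z98
  sorted[14] = yz78y8$77z98y8xx8zzzz
  sorted[15] = z78y8$77z98y8xx8zzzzy
  sorted[16] = z98y8xx8zzzzyz78y8$77
  sorted[17] = zyz78y8$77z98y8xx8zzz
  sorted[18] = zzyz78y8$77z98y8xx8zz
  sorted[19] = zzzyz78y8$77z98y8xx8z
  sorted[20] = zzzzyz78y8$77z98y8xx8
sorted[17] = zyz78y8$77z98y8xx8zzz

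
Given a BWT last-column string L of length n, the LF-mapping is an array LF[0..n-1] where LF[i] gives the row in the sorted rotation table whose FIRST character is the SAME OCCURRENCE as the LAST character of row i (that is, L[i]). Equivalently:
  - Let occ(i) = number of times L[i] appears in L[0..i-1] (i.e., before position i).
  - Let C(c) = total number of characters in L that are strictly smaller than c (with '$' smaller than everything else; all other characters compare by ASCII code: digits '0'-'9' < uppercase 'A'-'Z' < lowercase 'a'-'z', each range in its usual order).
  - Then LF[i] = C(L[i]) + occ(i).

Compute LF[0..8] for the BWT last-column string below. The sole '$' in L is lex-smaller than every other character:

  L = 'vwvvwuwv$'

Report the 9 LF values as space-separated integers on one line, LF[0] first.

Char counts: '$':1, 'u':1, 'v':4, 'w':3
C (first-col start): C('$')=0, C('u')=1, C('v')=2, C('w')=6
L[0]='v': occ=0, LF[0]=C('v')+0=2+0=2
L[1]='w': occ=0, LF[1]=C('w')+0=6+0=6
L[2]='v': occ=1, LF[2]=C('v')+1=2+1=3
L[3]='v': occ=2, LF[3]=C('v')+2=2+2=4
L[4]='w': occ=1, LF[4]=C('w')+1=6+1=7
L[5]='u': occ=0, LF[5]=C('u')+0=1+0=1
L[6]='w': occ=2, LF[6]=C('w')+2=6+2=8
L[7]='v': occ=3, LF[7]=C('v')+3=2+3=5
L[8]='$': occ=0, LF[8]=C('$')+0=0+0=0

Answer: 2 6 3 4 7 1 8 5 0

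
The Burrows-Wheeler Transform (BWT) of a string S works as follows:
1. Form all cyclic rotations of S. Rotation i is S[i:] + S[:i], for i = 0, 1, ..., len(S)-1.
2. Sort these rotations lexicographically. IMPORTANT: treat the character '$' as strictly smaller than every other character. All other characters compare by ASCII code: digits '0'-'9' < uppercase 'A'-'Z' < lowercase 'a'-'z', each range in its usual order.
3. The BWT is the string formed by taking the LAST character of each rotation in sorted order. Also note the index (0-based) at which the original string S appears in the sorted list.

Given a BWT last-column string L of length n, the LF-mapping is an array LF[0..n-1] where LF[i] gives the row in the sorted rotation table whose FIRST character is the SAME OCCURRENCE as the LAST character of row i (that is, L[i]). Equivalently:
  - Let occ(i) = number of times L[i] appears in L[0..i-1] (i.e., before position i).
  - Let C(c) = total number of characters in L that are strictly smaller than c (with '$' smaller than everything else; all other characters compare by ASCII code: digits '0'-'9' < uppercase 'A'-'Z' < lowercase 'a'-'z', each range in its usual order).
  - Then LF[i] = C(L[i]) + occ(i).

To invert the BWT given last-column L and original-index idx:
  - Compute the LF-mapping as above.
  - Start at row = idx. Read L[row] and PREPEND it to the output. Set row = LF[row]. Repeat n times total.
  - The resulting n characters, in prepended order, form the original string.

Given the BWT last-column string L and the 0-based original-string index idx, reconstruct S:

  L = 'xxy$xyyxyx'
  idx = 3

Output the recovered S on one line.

Answer: xxyxyyyxx$

Derivation:
LF mapping: 1 2 6 0 3 7 8 4 9 5
Walk LF starting at row 3, prepending L[row]:
  step 1: row=3, L[3]='$', prepend. Next row=LF[3]=0
  step 2: row=0, L[0]='x', prepend. Next row=LF[0]=1
  step 3: row=1, L[1]='x', prepend. Next row=LF[1]=2
  step 4: row=2, L[2]='y', prepend. Next row=LF[2]=6
  step 5: row=6, L[6]='y', prepend. Next row=LF[6]=8
  step 6: row=8, L[8]='y', prepend. Next row=LF[8]=9
  step 7: row=9, L[9]='x', prepend. Next row=LF[9]=5
  step 8: row=5, L[5]='y', prepend. Next row=LF[5]=7
  step 9: row=7, L[7]='x', prepend. Next row=LF[7]=4
  step 10: row=4, L[4]='x', prepend. Next row=LF[4]=3
Reversed output: xxyxyyyxx$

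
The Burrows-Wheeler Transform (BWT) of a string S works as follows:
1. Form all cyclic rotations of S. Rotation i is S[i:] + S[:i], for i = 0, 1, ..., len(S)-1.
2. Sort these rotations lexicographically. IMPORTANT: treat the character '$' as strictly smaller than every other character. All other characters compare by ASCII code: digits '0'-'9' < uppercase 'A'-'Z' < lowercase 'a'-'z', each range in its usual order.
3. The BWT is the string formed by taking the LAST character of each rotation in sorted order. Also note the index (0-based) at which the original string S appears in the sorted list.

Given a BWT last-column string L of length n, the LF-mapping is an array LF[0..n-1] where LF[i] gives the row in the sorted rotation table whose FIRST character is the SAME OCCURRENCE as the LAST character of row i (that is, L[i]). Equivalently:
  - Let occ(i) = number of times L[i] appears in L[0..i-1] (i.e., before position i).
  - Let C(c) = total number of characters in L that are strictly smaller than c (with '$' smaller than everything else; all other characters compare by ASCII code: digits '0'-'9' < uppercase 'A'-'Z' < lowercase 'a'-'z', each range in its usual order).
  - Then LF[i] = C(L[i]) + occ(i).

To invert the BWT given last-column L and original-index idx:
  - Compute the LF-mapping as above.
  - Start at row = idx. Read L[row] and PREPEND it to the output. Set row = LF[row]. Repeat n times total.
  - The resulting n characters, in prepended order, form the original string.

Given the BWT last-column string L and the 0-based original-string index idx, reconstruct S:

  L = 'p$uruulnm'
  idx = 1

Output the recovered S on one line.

LF mapping: 4 0 6 5 7 8 1 3 2
Walk LF starting at row 1, prepending L[row]:
  step 1: row=1, L[1]='$', prepend. Next row=LF[1]=0
  step 2: row=0, L[0]='p', prepend. Next row=LF[0]=4
  step 3: row=4, L[4]='u', prepend. Next row=LF[4]=7
  step 4: row=7, L[7]='n', prepend. Next row=LF[7]=3
  step 5: row=3, L[3]='r', prepend. Next row=LF[3]=5
  step 6: row=5, L[5]='u', prepend. Next row=LF[5]=8
  step 7: row=8, L[8]='m', prepend. Next row=LF[8]=2
  step 8: row=2, L[2]='u', prepend. Next row=LF[2]=6
  step 9: row=6, L[6]='l', prepend. Next row=LF[6]=1
Reversed output: lumurnup$

Answer: lumurnup$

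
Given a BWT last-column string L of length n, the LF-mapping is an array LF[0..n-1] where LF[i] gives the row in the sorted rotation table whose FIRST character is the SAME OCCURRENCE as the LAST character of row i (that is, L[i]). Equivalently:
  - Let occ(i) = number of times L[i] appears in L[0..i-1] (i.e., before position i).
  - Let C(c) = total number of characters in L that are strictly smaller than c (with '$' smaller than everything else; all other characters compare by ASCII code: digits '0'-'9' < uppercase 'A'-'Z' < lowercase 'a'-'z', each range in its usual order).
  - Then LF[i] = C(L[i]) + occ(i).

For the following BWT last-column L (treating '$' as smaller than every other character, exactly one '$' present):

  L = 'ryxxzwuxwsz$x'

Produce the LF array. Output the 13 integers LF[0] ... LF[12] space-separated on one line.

Answer: 1 10 6 7 11 4 3 8 5 2 12 0 9

Derivation:
Char counts: '$':1, 'r':1, 's':1, 'u':1, 'w':2, 'x':4, 'y':1, 'z':2
C (first-col start): C('$')=0, C('r')=1, C('s')=2, C('u')=3, C('w')=4, C('x')=6, C('y')=10, C('z')=11
L[0]='r': occ=0, LF[0]=C('r')+0=1+0=1
L[1]='y': occ=0, LF[1]=C('y')+0=10+0=10
L[2]='x': occ=0, LF[2]=C('x')+0=6+0=6
L[3]='x': occ=1, LF[3]=C('x')+1=6+1=7
L[4]='z': occ=0, LF[4]=C('z')+0=11+0=11
L[5]='w': occ=0, LF[5]=C('w')+0=4+0=4
L[6]='u': occ=0, LF[6]=C('u')+0=3+0=3
L[7]='x': occ=2, LF[7]=C('x')+2=6+2=8
L[8]='w': occ=1, LF[8]=C('w')+1=4+1=5
L[9]='s': occ=0, LF[9]=C('s')+0=2+0=2
L[10]='z': occ=1, LF[10]=C('z')+1=11+1=12
L[11]='$': occ=0, LF[11]=C('$')+0=0+0=0
L[12]='x': occ=3, LF[12]=C('x')+3=6+3=9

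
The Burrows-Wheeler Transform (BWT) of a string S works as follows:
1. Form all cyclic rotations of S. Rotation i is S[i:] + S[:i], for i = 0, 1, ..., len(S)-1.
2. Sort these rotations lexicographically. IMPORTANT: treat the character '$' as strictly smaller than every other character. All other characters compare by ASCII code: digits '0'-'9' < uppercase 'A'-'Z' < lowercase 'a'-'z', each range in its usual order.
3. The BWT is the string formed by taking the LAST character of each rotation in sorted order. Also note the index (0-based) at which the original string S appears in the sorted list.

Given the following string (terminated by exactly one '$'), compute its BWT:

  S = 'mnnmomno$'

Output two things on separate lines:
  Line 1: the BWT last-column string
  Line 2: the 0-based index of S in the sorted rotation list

All 9 rotations (rotation i = S[i:]+S[:i]):
  rot[0] = mnnmomno$
  rot[1] = nnmomno$m
  rot[2] = nmomno$mn
  rot[3] = momno$mnn
  rot[4] = omno$mnnm
  rot[5] = mno$mnnmo
  rot[6] = no$mnnmom
  rot[7] = o$mnnmomn
  rot[8] = $mnnmomno
Sorted (with $ < everything):
  sorted[0] = $mnnmomno  (last char: 'o')
  sorted[1] = mnnmomno$  (last char: '$')
  sorted[2] = mno$mnnmo  (last char: 'o')
  sorted[3] = momno$mnn  (last char: 'n')
  sorted[4] = nmomno$mn  (last char: 'n')
  sorted[5] = nnmomno$m  (last char: 'm')
  sorted[6] = no$mnnmom  (last char: 'm')
  sorted[7] = o$mnnmomn  (last char: 'n')
  sorted[8] = omno$mnnm  (last char: 'm')
Last column: o$onnmmnm
Original string S is at sorted index 1

Answer: o$onnmmnm
1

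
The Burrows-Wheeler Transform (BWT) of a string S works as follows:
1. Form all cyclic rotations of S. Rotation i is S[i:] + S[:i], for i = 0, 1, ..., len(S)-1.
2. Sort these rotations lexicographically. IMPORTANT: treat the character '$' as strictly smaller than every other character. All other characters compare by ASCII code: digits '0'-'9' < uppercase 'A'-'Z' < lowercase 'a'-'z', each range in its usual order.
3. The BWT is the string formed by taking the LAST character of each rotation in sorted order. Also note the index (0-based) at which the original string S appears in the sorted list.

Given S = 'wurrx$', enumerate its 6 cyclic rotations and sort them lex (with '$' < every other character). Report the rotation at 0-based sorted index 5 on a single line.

Answer: x$wurr

Derivation:
All 6 rotations (rotation i = S[i:]+S[:i]):
  rot[0] = wurrx$
  rot[1] = urrx$w
  rot[2] = rrx$wu
  rot[3] = rx$wur
  rot[4] = x$wurr
  rot[5] = $wurrx
Sorted (with $ < everything):
  sorted[0] = $wurrx
  sorted[1] = rrx$wu
  sorted[2] = rx$wur
  sorted[3] = urrx$w
  sorted[4] = wurrx$
  sorted[5] = x$wurr
sorted[5] = x$wurr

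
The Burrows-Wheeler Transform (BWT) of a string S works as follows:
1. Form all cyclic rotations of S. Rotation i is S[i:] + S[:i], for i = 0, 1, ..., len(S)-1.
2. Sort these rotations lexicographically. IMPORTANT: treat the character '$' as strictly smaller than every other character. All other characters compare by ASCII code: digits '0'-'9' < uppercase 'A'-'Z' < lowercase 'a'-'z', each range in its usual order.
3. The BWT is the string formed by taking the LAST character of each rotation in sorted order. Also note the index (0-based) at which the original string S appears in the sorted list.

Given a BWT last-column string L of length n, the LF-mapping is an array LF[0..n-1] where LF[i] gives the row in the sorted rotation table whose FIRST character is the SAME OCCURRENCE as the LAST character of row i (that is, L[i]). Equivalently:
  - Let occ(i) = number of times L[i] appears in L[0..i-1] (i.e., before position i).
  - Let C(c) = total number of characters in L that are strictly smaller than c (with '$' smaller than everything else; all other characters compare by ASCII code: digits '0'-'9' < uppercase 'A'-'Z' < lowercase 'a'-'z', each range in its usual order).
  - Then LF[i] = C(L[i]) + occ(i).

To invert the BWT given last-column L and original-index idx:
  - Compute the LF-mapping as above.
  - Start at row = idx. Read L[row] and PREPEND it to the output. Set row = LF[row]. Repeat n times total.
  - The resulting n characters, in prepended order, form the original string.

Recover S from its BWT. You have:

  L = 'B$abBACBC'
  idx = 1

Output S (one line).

LF mapping: 2 0 7 8 3 1 5 4 6
Walk LF starting at row 1, prepending L[row]:
  step 1: row=1, L[1]='$', prepend. Next row=LF[1]=0
  step 2: row=0, L[0]='B', prepend. Next row=LF[0]=2
  step 3: row=2, L[2]='a', prepend. Next row=LF[2]=7
  step 4: row=7, L[7]='B', prepend. Next row=LF[7]=4
  step 5: row=4, L[4]='B', prepend. Next row=LF[4]=3
  step 6: row=3, L[3]='b', prepend. Next row=LF[3]=8
  step 7: row=8, L[8]='C', prepend. Next row=LF[8]=6
  step 8: row=6, L[6]='C', prepend. Next row=LF[6]=5
  step 9: row=5, L[5]='A', prepend. Next row=LF[5]=1
Reversed output: ACCbBBaB$

Answer: ACCbBBaB$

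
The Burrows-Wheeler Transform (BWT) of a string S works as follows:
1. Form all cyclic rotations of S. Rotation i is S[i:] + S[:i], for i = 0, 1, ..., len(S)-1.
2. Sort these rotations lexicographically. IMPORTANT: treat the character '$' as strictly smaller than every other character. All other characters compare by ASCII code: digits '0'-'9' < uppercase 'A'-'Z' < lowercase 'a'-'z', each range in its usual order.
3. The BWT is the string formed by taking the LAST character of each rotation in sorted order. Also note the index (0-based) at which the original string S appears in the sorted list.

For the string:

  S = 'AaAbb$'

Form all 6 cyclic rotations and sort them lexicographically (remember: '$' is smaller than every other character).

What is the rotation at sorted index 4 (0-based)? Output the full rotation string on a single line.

Answer: b$AaAb

Derivation:
All 6 rotations (rotation i = S[i:]+S[:i]):
  rot[0] = AaAbb$
  rot[1] = aAbb$A
  rot[2] = Abb$Aa
  rot[3] = bb$AaA
  rot[4] = b$AaAb
  rot[5] = $AaAbb
Sorted (with $ < everything):
  sorted[0] = $AaAbb
  sorted[1] = AaAbb$
  sorted[2] = Abb$Aa
  sorted[3] = aAbb$A
  sorted[4] = b$AaAb
  sorted[5] = bb$AaA
sorted[4] = b$AaAb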